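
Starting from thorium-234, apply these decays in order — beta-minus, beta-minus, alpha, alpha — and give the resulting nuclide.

Start: (A, Z) = (234, 90).
After β⁻: (234, 91).
After β⁻: (234, 92).
After α: (230, 90).
After α: (226, 88).
Z = 88 is radium.

Ra-226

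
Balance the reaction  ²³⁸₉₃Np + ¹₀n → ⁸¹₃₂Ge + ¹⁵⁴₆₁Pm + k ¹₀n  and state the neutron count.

4

Conserve mass number: 239 = 81 + 154 + k, so k = 239 − 235 = 4.
Check atomic number: 93 = 32 + 61 + 0 = 93. ✓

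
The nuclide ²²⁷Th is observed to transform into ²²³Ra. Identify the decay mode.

ΔA = 223 − 227 = -4; ΔZ = 88 − 90 = -2.
A drops by 4 and Z drops by 2 — the signature of alpha emission.

alpha decay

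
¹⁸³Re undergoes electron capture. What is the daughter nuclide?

Electron capture: mass number changes by +0, atomic number by -1.
A: 183 = 183; Z: 75 − 1 = 74.
Z = 74 is tungsten, so the daughter is ¹⁸³W.

W-183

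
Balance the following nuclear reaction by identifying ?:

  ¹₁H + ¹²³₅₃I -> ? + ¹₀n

Conserve mass number: 1 + 123 = A + 1, so A = 123.
Conserve atomic number: 1 + 53 = Z + 0, so Z = 54.
Z = 54 is xenon, so the species is ¹²³₅₄Xe.

Xe-123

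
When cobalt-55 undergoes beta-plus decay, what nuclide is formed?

Fe-55

Beta-plus decay: mass number changes by +0, atomic number by -1.
A: 55 = 55; Z: 27 − 1 = 26.
Z = 26 is iron, so the daughter is iron-55.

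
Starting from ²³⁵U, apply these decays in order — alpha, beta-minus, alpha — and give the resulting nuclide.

Start: (A, Z) = (235, 92).
After α: (231, 90).
After β⁻: (231, 91).
After α: (227, 89).
Z = 89 is actinium.

Ac-227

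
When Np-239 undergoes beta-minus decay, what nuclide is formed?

Pu-239

Beta-minus decay: mass number changes by +0, atomic number by +1.
A: 239 = 239; Z: 93 + 1 = 94.
Z = 94 is plutonium, so the daughter is Pu-239.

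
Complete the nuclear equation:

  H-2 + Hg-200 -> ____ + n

Tl-201

Conserve mass number: 2 + 200 = A + 1, so A = 201.
Conserve atomic number: 1 + 80 = Z + 0, so Z = 81.
Z = 81 is thallium, so the species is Tl-201.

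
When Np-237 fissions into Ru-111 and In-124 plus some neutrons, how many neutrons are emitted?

Conserve mass number: 237 = 111 + 124 + k, so k = 237 − 235 = 2.
Check atomic number: 93 = 44 + 49 + 0 = 93. ✓

2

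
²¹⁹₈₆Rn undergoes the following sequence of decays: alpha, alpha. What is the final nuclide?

Start: (A, Z) = (219, 86).
After α: (215, 84).
After α: (211, 82).
Z = 82 is lead.

Pb-211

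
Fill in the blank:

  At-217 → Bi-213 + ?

alpha particle

Conserve mass number: 217 = 213 + A, so A = 4.
Conserve atomic number: 85 = 83 + Z, so Z = 2.
A = 4 and Z = 2 is He-4 — an alpha particle.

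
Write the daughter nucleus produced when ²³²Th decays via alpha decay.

Ra-228

Alpha decay: mass number changes by -4, atomic number by -2.
A: 232 − 4 = 228; Z: 90 − 2 = 88.
Z = 88 is radium, so the daughter is ²²⁸Ra.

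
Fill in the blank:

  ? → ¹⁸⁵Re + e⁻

W-185

Conserve mass number: A = 185 + 0, so A = 185.
Conserve atomic number: Z = 75 − 1, so Z = 74.
Z = 74 is tungsten, so the species is ¹⁸⁵W.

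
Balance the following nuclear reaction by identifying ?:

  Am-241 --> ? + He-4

Np-237

Conserve mass number: 241 = A + 4, so A = 237.
Conserve atomic number: 95 = Z + 2, so Z = 93.
Z = 93 is neptunium, so the species is Np-237.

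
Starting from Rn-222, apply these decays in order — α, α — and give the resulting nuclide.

Start: (A, Z) = (222, 86).
After α: (218, 84).
After α: (214, 82).
Z = 82 is lead.

Pb-214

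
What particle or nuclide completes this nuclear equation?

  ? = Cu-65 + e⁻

Conserve mass number: A = 65 + 0, so A = 65.
Conserve atomic number: Z = 29 − 1, so Z = 28.
Z = 28 is nickel, so the species is Ni-65.

Ni-65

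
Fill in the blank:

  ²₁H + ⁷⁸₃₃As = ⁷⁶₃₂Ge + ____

Conserve mass number: 2 + 78 = 76 + A, so A = 4.
Conserve atomic number: 1 + 33 = 32 + Z, so Z = 2.
A = 4 and Z = 2 is ⁴₂He — an alpha particle.

alpha particle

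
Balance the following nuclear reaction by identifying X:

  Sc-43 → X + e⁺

Conserve mass number: 43 = A + 0, so A = 43.
Conserve atomic number: 21 = Z + 1, so Z = 20.
Z = 20 is calcium, so the species is Ca-43.

Ca-43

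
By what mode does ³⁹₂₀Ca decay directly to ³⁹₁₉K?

beta-plus decay or electron capture

ΔA = 39 − 39 = 0; ΔZ = 19 − 20 = -1.
A is unchanged and Z drops by 1 — a proton has become a neutron (β⁺ emission or electron capture).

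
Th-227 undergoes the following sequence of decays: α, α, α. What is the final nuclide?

Po-215

Start: (A, Z) = (227, 90).
After α: (223, 88).
After α: (219, 86).
After α: (215, 84).
Z = 84 is polonium.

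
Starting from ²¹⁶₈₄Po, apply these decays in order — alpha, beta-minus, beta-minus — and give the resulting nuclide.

Start: (A, Z) = (216, 84).
After α: (212, 82).
After β⁻: (212, 83).
After β⁻: (212, 84).
Z = 84 is polonium.

Po-212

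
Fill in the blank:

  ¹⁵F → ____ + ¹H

O-14

Conserve mass number: 15 = A + 1, so A = 14.
Conserve atomic number: 9 = Z + 1, so Z = 8.
Z = 8 is oxygen, so the species is ¹⁴O.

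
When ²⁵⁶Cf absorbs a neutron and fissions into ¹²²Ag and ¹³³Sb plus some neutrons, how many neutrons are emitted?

2

Conserve mass number: 257 = 122 + 133 + k, so k = 257 − 255 = 2.
Check atomic number: 98 = 47 + 51 + 0 = 98. ✓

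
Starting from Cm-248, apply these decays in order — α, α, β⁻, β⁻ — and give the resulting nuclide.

Pu-240

Start: (A, Z) = (248, 96).
After α: (244, 94).
After α: (240, 92).
After β⁻: (240, 93).
After β⁻: (240, 94).
Z = 94 is plutonium.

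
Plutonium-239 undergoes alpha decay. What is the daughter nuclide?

U-235

Alpha decay: mass number changes by -4, atomic number by -2.
A: 239 − 4 = 235; Z: 94 − 2 = 92.
Z = 92 is uranium, so the daughter is uranium-235.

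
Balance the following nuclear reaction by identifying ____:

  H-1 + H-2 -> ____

He-3

Conserve mass number: 1 + 2 = A, so A = 3.
Conserve atomic number: 1 + 1 = Z, so Z = 2.
Z = 2 is helium, so the species is He-3.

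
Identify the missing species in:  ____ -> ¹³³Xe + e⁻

Conserve mass number: A = 133 + 0, so A = 133.
Conserve atomic number: Z = 54 − 1, so Z = 53.
Z = 53 is iodine, so the species is ¹³³I.

I-133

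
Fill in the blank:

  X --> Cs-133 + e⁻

Xe-133

Conserve mass number: A = 133 + 0, so A = 133.
Conserve atomic number: Z = 55 − 1, so Z = 54.
Z = 54 is xenon, so the species is Xe-133.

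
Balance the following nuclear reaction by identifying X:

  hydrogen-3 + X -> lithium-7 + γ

alpha particle

Conserve mass number: 3 + A = 7 + 0, so A = 4.
Conserve atomic number: 1 + Z = 3 + 0, so Z = 2.
A = 4 and Z = 2 is helium-4 — an alpha particle.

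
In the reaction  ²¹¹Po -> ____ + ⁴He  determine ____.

Conserve mass number: 211 = A + 4, so A = 207.
Conserve atomic number: 84 = Z + 2, so Z = 82.
Z = 82 is lead, so the species is ²⁰⁷Pb.

Pb-207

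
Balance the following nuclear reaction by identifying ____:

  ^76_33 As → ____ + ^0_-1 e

Se-76

Conserve mass number: 76 = A + 0, so A = 76.
Conserve atomic number: 33 = Z − 1, so Z = 34.
Z = 34 is selenium, so the species is ^76_34 Se.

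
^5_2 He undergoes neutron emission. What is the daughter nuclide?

He-4

Neutron emission: mass number changes by -1, atomic number by +0.
A: 5 − 1 = 4; Z: 2 = 2.
Z = 2 is helium, so the daughter is ^4_2 He.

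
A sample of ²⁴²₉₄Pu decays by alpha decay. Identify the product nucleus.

U-238

Alpha decay: mass number changes by -4, atomic number by -2.
A: 242 − 4 = 238; Z: 94 − 2 = 92.
Z = 92 is uranium, so the daughter is ²³⁸₉₂U.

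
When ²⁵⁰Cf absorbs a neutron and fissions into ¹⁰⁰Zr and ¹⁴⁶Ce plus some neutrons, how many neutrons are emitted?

5

Conserve mass number: 251 = 100 + 146 + k, so k = 251 − 246 = 5.
Check atomic number: 98 = 40 + 58 + 0 = 98. ✓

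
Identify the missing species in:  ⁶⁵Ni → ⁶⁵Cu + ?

beta-minus particle

Conserve mass number: 65 = 65 + A, so A = 0.
Conserve atomic number: 28 = 29 + Z, so Z = -1.
A = 0 and Z = -1 is e⁻ — a beta-minus particle.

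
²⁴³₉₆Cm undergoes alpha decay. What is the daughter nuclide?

Pu-239

Alpha decay: mass number changes by -4, atomic number by -2.
A: 243 − 4 = 239; Z: 96 − 2 = 94.
Z = 94 is plutonium, so the daughter is ²³⁹₉₄Pu.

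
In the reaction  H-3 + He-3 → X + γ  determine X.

Conserve mass number: 3 + 3 = A + 0, so A = 6.
Conserve atomic number: 1 + 2 = Z + 0, so Z = 3.
Z = 3 is lithium, so the species is Li-6.

Li-6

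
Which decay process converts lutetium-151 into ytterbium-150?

proton emission

ΔA = 150 − 151 = -1; ΔZ = 70 − 71 = -1.
A drops by 1 and Z drops by 1 — a proton was emitted.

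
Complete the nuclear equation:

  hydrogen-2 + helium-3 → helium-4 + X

Conserve mass number: 2 + 3 = 4 + A, so A = 1.
Conserve atomic number: 1 + 2 = 2 + Z, so Z = 1.
A = 1 and Z = 1 is hydrogen-1 — a proton.

proton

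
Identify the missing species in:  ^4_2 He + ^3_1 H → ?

Conserve mass number: 4 + 3 = A, so A = 7.
Conserve atomic number: 2 + 1 = Z, so Z = 3.
Z = 3 is lithium, so the species is ^7_3 Li.

Li-7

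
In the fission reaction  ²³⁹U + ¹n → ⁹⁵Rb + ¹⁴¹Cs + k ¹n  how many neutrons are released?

4

Conserve mass number: 240 = 95 + 141 + k, so k = 240 − 236 = 4.
Check atomic number: 92 = 37 + 55 + 0 = 92. ✓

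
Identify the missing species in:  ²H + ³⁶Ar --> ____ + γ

Conserve mass number: 2 + 36 = A + 0, so A = 38.
Conserve atomic number: 1 + 18 = Z + 0, so Z = 19.
Z = 19 is potassium, so the species is ³⁸K.

K-38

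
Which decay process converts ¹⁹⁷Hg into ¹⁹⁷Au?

ΔA = 197 − 197 = 0; ΔZ = 79 − 80 = -1.
A is unchanged and Z drops by 1 — a proton has become a neutron (β⁺ emission or electron capture).

beta-plus decay or electron capture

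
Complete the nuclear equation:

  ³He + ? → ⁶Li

Conserve mass number: 3 + A = 6, so A = 3.
Conserve atomic number: 2 + Z = 3, so Z = 1.
A = 3 and Z = 1 is ³H — a triton.

triton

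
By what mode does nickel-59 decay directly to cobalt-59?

ΔA = 59 − 59 = 0; ΔZ = 27 − 28 = -1.
A is unchanged and Z drops by 1 — a proton has become a neutron (β⁺ emission or electron capture).

beta-plus decay or electron capture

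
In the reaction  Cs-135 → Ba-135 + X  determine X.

beta-minus particle

Conserve mass number: 135 = 135 + A, so A = 0.
Conserve atomic number: 55 = 56 + Z, so Z = -1.
A = 0 and Z = -1 is e⁻ — a beta-minus particle.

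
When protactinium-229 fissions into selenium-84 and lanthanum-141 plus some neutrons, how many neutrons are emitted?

Conserve mass number: 229 = 84 + 141 + k, so k = 229 − 225 = 4.
Check atomic number: 91 = 34 + 57 + 0 = 91. ✓

4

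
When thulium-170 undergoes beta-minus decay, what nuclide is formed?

Yb-170

Beta-minus decay: mass number changes by +0, atomic number by +1.
A: 170 = 170; Z: 69 + 1 = 70.
Z = 70 is ytterbium, so the daughter is ytterbium-170.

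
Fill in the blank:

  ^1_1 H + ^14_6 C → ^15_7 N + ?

gamma ray

Conserve mass number: 1 + 14 = 15 + A, so A = 0.
Conserve atomic number: 1 + 6 = 7 + Z, so Z = 0.
A = 0 and Z = 0 is ^0_0 γ — a gamma ray.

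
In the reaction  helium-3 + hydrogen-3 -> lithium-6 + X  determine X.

Conserve mass number: 3 + 3 = 6 + A, so A = 0.
Conserve atomic number: 2 + 1 = 3 + Z, so Z = 0.
A = 0 and Z = 0 is γ — a gamma ray.

gamma ray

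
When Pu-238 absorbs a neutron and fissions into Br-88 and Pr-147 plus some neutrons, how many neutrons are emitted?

4

Conserve mass number: 239 = 88 + 147 + k, so k = 239 − 235 = 4.
Check atomic number: 94 = 35 + 59 + 0 = 94. ✓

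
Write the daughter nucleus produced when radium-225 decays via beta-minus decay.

Beta-minus decay: mass number changes by +0, atomic number by +1.
A: 225 = 225; Z: 88 + 1 = 89.
Z = 89 is actinium, so the daughter is actinium-225.

Ac-225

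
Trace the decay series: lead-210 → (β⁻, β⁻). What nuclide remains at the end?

Po-210

Start: (A, Z) = (210, 82).
After β⁻: (210, 83).
After β⁻: (210, 84).
Z = 84 is polonium.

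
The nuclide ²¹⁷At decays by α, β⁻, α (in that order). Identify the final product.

Pb-209

Start: (A, Z) = (217, 85).
After α: (213, 83).
After β⁻: (213, 84).
After α: (209, 82).
Z = 82 is lead.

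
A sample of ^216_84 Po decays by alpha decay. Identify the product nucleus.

Alpha decay: mass number changes by -4, atomic number by -2.
A: 216 − 4 = 212; Z: 84 − 2 = 82.
Z = 82 is lead, so the daughter is ^212_82 Pb.

Pb-212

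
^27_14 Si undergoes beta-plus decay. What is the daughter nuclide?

Al-27

Beta-plus decay: mass number changes by +0, atomic number by -1.
A: 27 = 27; Z: 14 − 1 = 13.
Z = 13 is aluminium, so the daughter is ^27_13 Al.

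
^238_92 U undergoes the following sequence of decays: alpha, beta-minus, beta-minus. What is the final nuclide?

U-234

Start: (A, Z) = (238, 92).
After α: (234, 90).
After β⁻: (234, 91).
After β⁻: (234, 92).
Z = 92 is uranium.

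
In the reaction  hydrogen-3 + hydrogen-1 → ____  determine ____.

He-4

Conserve mass number: 3 + 1 = A, so A = 4.
Conserve atomic number: 1 + 1 = Z, so Z = 2.
A = 4 and Z = 2 is helium-4 — an alpha particle.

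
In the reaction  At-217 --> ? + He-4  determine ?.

Conserve mass number: 217 = A + 4, so A = 213.
Conserve atomic number: 85 = Z + 2, so Z = 83.
Z = 83 is bismuth, so the species is Bi-213.

Bi-213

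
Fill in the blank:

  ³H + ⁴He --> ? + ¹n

Conserve mass number: 3 + 4 = A + 1, so A = 6.
Conserve atomic number: 1 + 2 = Z + 0, so Z = 3.
Z = 3 is lithium, so the species is ⁶Li.

Li-6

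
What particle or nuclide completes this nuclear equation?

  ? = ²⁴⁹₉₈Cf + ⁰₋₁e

Conserve mass number: A = 249 + 0, so A = 249.
Conserve atomic number: Z = 98 − 1, so Z = 97.
Z = 97 is berkelium, so the species is ²⁴⁹₉₇Bk.

Bk-249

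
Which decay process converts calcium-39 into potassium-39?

beta-plus decay or electron capture

ΔA = 39 − 39 = 0; ΔZ = 19 − 20 = -1.
A is unchanged and Z drops by 1 — a proton has become a neutron (β⁺ emission or electron capture).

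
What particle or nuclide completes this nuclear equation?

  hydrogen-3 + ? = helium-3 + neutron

Conserve mass number: 3 + A = 3 + 1, so A = 1.
Conserve atomic number: 1 + Z = 2 + 0, so Z = 1.
A = 1 and Z = 1 is hydrogen-1 — a proton.

proton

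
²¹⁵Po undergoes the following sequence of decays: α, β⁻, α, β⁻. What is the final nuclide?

Start: (A, Z) = (215, 84).
After α: (211, 82).
After β⁻: (211, 83).
After α: (207, 81).
After β⁻: (207, 82).
Z = 82 is lead.

Pb-207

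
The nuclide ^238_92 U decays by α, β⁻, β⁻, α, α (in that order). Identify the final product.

Ra-226

Start: (A, Z) = (238, 92).
After α: (234, 90).
After β⁻: (234, 91).
After β⁻: (234, 92).
After α: (230, 90).
After α: (226, 88).
Z = 88 is radium.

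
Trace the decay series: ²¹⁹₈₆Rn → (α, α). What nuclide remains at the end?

Start: (A, Z) = (219, 86).
After α: (215, 84).
After α: (211, 82).
Z = 82 is lead.

Pb-211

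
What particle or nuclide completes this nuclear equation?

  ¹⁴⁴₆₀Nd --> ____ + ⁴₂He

Ce-140

Conserve mass number: 144 = A + 4, so A = 140.
Conserve atomic number: 60 = Z + 2, so Z = 58.
Z = 58 is cerium, so the species is ¹⁴⁰₅₈Ce.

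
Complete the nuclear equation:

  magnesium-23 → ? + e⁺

Conserve mass number: 23 = A + 0, so A = 23.
Conserve atomic number: 12 = Z + 1, so Z = 11.
Z = 11 is sodium, so the species is sodium-23.

Na-23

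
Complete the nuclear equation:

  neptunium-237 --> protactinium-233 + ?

Conserve mass number: 237 = 233 + A, so A = 4.
Conserve atomic number: 93 = 91 + Z, so Z = 2.
A = 4 and Z = 2 is helium-4 — an alpha particle.

alpha particle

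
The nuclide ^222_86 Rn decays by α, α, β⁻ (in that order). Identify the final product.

Bi-214

Start: (A, Z) = (222, 86).
After α: (218, 84).
After α: (214, 82).
After β⁻: (214, 83).
Z = 83 is bismuth.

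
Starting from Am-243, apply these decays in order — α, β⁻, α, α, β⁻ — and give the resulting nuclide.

Pa-231

Start: (A, Z) = (243, 95).
After α: (239, 93).
After β⁻: (239, 94).
After α: (235, 92).
After α: (231, 90).
After β⁻: (231, 91).
Z = 91 is protactinium.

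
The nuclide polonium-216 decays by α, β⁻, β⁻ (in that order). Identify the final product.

Po-212

Start: (A, Z) = (216, 84).
After α: (212, 82).
After β⁻: (212, 83).
After β⁻: (212, 84).
Z = 84 is polonium.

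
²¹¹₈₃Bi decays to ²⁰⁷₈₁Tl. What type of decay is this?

alpha decay

ΔA = 207 − 211 = -4; ΔZ = 81 − 83 = -2.
A drops by 4 and Z drops by 2 — the signature of alpha emission.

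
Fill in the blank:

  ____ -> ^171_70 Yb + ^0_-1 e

Conserve mass number: A = 171 + 0, so A = 171.
Conserve atomic number: Z = 70 − 1, so Z = 69.
Z = 69 is thulium, so the species is ^171_69 Tm.

Tm-171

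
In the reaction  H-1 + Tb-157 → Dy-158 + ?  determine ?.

gamma ray

Conserve mass number: 1 + 157 = 158 + A, so A = 0.
Conserve atomic number: 1 + 65 = 66 + Z, so Z = 0.
A = 0 and Z = 0 is γ — a gamma ray.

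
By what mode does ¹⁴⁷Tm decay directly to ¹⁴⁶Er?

ΔA = 146 − 147 = -1; ΔZ = 68 − 69 = -1.
A drops by 1 and Z drops by 1 — a proton was emitted.

proton emission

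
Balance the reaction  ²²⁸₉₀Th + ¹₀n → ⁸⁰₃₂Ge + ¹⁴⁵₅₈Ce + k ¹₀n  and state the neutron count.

4

Conserve mass number: 229 = 80 + 145 + k, so k = 229 − 225 = 4.
Check atomic number: 90 = 32 + 58 + 0 = 90. ✓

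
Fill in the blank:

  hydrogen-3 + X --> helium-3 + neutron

proton

Conserve mass number: 3 + A = 3 + 1, so A = 1.
Conserve atomic number: 1 + Z = 2 + 0, so Z = 1.
A = 1 and Z = 1 is hydrogen-1 — a proton.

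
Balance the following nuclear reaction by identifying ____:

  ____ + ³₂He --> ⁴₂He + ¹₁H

Conserve mass number: A + 3 = 4 + 1, so A = 2.
Conserve atomic number: Z + 2 = 2 + 1, so Z = 1.
A = 2 and Z = 1 is ²₁H — a deuteron.

deuteron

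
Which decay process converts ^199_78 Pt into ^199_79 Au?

beta-minus decay

ΔA = 199 − 199 = 0; ΔZ = 79 − 78 = +1.
A is unchanged and Z rises by 1 — a neutron has become a proton (β⁻ decay).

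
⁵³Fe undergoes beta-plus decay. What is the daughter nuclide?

Beta-plus decay: mass number changes by +0, atomic number by -1.
A: 53 = 53; Z: 26 − 1 = 25.
Z = 25 is manganese, so the daughter is ⁵³Mn.

Mn-53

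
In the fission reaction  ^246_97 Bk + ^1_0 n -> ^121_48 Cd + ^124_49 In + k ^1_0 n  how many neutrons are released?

2

Conserve mass number: 247 = 121 + 124 + k, so k = 247 − 245 = 2.
Check atomic number: 97 = 48 + 49 + 0 = 97. ✓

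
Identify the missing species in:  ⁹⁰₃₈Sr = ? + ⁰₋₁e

Y-90

Conserve mass number: 90 = A + 0, so A = 90.
Conserve atomic number: 38 = Z − 1, so Z = 39.
Z = 39 is yttrium, so the species is ⁹⁰₃₉Y.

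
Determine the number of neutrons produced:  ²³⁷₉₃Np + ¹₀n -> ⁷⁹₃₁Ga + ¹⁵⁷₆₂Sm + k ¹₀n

Conserve mass number: 238 = 79 + 157 + k, so k = 238 − 236 = 2.
Check atomic number: 93 = 31 + 62 + 0 = 93. ✓

2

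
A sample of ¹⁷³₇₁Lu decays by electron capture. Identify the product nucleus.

Electron capture: mass number changes by +0, atomic number by -1.
A: 173 = 173; Z: 71 − 1 = 70.
Z = 70 is ytterbium, so the daughter is ¹⁷³₇₀Yb.

Yb-173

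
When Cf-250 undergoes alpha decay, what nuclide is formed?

Alpha decay: mass number changes by -4, atomic number by -2.
A: 250 − 4 = 246; Z: 98 − 2 = 96.
Z = 96 is curium, so the daughter is Cm-246.

Cm-246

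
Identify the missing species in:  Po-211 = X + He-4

Conserve mass number: 211 = A + 4, so A = 207.
Conserve atomic number: 84 = Z + 2, so Z = 82.
Z = 82 is lead, so the species is Pb-207.

Pb-207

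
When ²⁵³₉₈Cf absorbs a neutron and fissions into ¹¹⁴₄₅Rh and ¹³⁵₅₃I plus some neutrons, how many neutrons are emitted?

Conserve mass number: 254 = 114 + 135 + k, so k = 254 − 249 = 5.
Check atomic number: 98 = 45 + 53 + 0 = 98. ✓

5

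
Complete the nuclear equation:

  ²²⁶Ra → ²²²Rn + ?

alpha particle

Conserve mass number: 226 = 222 + A, so A = 4.
Conserve atomic number: 88 = 86 + Z, so Z = 2.
A = 4 and Z = 2 is ⁴He — an alpha particle.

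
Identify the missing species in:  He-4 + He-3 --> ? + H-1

Li-6

Conserve mass number: 4 + 3 = A + 1, so A = 6.
Conserve atomic number: 2 + 2 = Z + 1, so Z = 3.
Z = 3 is lithium, so the species is Li-6.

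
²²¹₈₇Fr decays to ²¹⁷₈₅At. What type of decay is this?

alpha decay

ΔA = 217 − 221 = -4; ΔZ = 85 − 87 = -2.
A drops by 4 and Z drops by 2 — the signature of alpha emission.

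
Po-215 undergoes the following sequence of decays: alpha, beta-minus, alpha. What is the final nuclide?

Tl-207

Start: (A, Z) = (215, 84).
After α: (211, 82).
After β⁻: (211, 83).
After α: (207, 81).
Z = 81 is thallium.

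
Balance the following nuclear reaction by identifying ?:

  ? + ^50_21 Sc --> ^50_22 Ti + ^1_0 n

proton

Conserve mass number: A + 50 = 50 + 1, so A = 1.
Conserve atomic number: Z + 21 = 22 + 0, so Z = 1.
A = 1 and Z = 1 is ^1_1 H — a proton.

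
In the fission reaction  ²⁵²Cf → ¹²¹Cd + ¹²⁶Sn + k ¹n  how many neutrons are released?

Conserve mass number: 252 = 121 + 126 + k, so k = 252 − 247 = 5.
Check atomic number: 98 = 48 + 50 + 0 = 98. ✓

5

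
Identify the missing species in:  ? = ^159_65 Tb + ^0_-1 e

Conserve mass number: A = 159 + 0, so A = 159.
Conserve atomic number: Z = 65 − 1, so Z = 64.
Z = 64 is gadolinium, so the species is ^159_64 Gd.

Gd-159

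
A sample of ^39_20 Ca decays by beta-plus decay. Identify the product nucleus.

Beta-plus decay: mass number changes by +0, atomic number by -1.
A: 39 = 39; Z: 20 − 1 = 19.
Z = 19 is potassium, so the daughter is ^39_19 K.

K-39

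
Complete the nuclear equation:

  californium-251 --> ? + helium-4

Conserve mass number: 251 = A + 4, so A = 247.
Conserve atomic number: 98 = Z + 2, so Z = 96.
Z = 96 is curium, so the species is curium-247.

Cm-247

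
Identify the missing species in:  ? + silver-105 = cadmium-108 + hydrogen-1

alpha particle

Conserve mass number: A + 105 = 108 + 1, so A = 4.
Conserve atomic number: Z + 47 = 48 + 1, so Z = 2.
A = 4 and Z = 2 is helium-4 — an alpha particle.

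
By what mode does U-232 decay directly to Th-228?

alpha decay

ΔA = 228 − 232 = -4; ΔZ = 90 − 92 = -2.
A drops by 4 and Z drops by 2 — the signature of alpha emission.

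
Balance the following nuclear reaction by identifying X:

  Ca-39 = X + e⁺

Conserve mass number: 39 = A + 0, so A = 39.
Conserve atomic number: 20 = Z + 1, so Z = 19.
Z = 19 is potassium, so the species is K-39.

K-39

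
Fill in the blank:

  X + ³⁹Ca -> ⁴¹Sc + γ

deuteron

Conserve mass number: A + 39 = 41 + 0, so A = 2.
Conserve atomic number: Z + 20 = 21 + 0, so Z = 1.
A = 2 and Z = 1 is ²H — a deuteron.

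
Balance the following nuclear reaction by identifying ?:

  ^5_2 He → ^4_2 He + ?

neutron

Conserve mass number: 5 = 4 + A, so A = 1.
Conserve atomic number: 2 = 2 + Z, so Z = 0.
A = 1 and Z = 0 is ^1_0 n — a neutron.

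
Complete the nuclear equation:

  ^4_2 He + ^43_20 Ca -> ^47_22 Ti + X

gamma ray

Conserve mass number: 4 + 43 = 47 + A, so A = 0.
Conserve atomic number: 2 + 20 = 22 + Z, so Z = 0.
A = 0 and Z = 0 is ^0_0 γ — a gamma ray.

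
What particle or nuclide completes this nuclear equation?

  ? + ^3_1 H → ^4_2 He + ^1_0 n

Conserve mass number: A + 3 = 4 + 1, so A = 2.
Conserve atomic number: Z + 1 = 2 + 0, so Z = 1.
A = 2 and Z = 1 is ^2_1 H — a deuteron.

deuteron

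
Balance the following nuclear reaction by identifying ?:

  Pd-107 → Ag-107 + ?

Conserve mass number: 107 = 107 + A, so A = 0.
Conserve atomic number: 46 = 47 + Z, so Z = -1.
A = 0 and Z = -1 is e⁻ — a beta-minus particle.

beta-minus particle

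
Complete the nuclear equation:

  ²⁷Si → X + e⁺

Al-27

Conserve mass number: 27 = A + 0, so A = 27.
Conserve atomic number: 14 = Z + 1, so Z = 13.
Z = 13 is aluminium, so the species is ²⁷Al.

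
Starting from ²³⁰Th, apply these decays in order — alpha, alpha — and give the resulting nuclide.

Rn-222

Start: (A, Z) = (230, 90).
After α: (226, 88).
After α: (222, 86).
Z = 86 is radon.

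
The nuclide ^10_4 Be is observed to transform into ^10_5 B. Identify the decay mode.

beta-minus decay

ΔA = 10 − 10 = 0; ΔZ = 5 − 4 = +1.
A is unchanged and Z rises by 1 — a neutron has become a proton (β⁻ decay).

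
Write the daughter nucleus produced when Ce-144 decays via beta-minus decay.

Pr-144

Beta-minus decay: mass number changes by +0, atomic number by +1.
A: 144 = 144; Z: 58 + 1 = 59.
Z = 59 is praseodymium, so the daughter is Pr-144.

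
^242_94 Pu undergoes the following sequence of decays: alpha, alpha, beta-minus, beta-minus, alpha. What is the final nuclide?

Start: (A, Z) = (242, 94).
After α: (238, 92).
After α: (234, 90).
After β⁻: (234, 91).
After β⁻: (234, 92).
After α: (230, 90).
Z = 90 is thorium.

Th-230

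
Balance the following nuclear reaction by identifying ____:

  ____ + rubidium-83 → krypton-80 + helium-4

Conserve mass number: A + 83 = 80 + 4, so A = 1.
Conserve atomic number: Z + 37 = 36 + 2, so Z = 1.
A = 1 and Z = 1 is hydrogen-1 — a proton.

proton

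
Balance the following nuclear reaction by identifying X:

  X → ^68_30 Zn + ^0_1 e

Conserve mass number: A = 68 + 0, so A = 68.
Conserve atomic number: Z = 30 + 1, so Z = 31.
Z = 31 is gallium, so the species is ^68_31 Ga.

Ga-68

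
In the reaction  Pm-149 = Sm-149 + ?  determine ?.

Conserve mass number: 149 = 149 + A, so A = 0.
Conserve atomic number: 61 = 62 + Z, so Z = -1.
A = 0 and Z = -1 is e⁻ — a beta-minus particle.

beta-minus particle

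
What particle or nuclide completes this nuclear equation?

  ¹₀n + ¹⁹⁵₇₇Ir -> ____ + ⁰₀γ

Ir-196

Conserve mass number: 1 + 195 = A + 0, so A = 196.
Conserve atomic number: 0 + 77 = Z + 0, so Z = 77.
Z = 77 is iridium, so the species is ¹⁹⁶₇₇Ir.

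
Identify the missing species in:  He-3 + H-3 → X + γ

Conserve mass number: 3 + 3 = A + 0, so A = 6.
Conserve atomic number: 2 + 1 = Z + 0, so Z = 3.
Z = 3 is lithium, so the species is Li-6.

Li-6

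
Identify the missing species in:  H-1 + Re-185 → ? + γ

Os-186

Conserve mass number: 1 + 185 = A + 0, so A = 186.
Conserve atomic number: 1 + 75 = Z + 0, so Z = 76.
Z = 76 is osmium, so the species is Os-186.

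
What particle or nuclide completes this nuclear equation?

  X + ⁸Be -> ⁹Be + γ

Conserve mass number: A + 8 = 9 + 0, so A = 1.
Conserve atomic number: Z + 4 = 4 + 0, so Z = 0.
A = 1 and Z = 0 is ¹n — a neutron.

neutron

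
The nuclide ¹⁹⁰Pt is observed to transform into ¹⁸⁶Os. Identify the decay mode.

alpha decay

ΔA = 186 − 190 = -4; ΔZ = 76 − 78 = -2.
A drops by 4 and Z drops by 2 — the signature of alpha emission.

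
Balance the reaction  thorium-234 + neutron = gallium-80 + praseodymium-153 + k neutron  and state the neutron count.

2

Conserve mass number: 235 = 80 + 153 + k, so k = 235 − 233 = 2.
Check atomic number: 90 = 31 + 59 + 0 = 90. ✓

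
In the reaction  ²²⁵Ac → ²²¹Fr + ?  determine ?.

Conserve mass number: 225 = 221 + A, so A = 4.
Conserve atomic number: 89 = 87 + Z, so Z = 2.
A = 4 and Z = 2 is ⁴He — an alpha particle.

alpha particle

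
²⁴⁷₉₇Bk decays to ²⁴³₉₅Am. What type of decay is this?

alpha decay

ΔA = 243 − 247 = -4; ΔZ = 95 − 97 = -2.
A drops by 4 and Z drops by 2 — the signature of alpha emission.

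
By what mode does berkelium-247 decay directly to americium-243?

ΔA = 243 − 247 = -4; ΔZ = 95 − 97 = -2.
A drops by 4 and Z drops by 2 — the signature of alpha emission.

alpha decay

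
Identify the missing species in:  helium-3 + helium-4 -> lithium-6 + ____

proton

Conserve mass number: 3 + 4 = 6 + A, so A = 1.
Conserve atomic number: 2 + 2 = 3 + Z, so Z = 1.
A = 1 and Z = 1 is hydrogen-1 — a proton.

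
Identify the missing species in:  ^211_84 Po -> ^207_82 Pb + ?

Conserve mass number: 211 = 207 + A, so A = 4.
Conserve atomic number: 84 = 82 + Z, so Z = 2.
A = 4 and Z = 2 is ^4_2 He — an alpha particle.

alpha particle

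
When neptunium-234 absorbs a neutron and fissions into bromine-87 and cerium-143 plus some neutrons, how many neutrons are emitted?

5

Conserve mass number: 235 = 87 + 143 + k, so k = 235 − 230 = 5.
Check atomic number: 93 = 35 + 58 + 0 = 93. ✓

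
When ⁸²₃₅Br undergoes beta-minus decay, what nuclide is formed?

Kr-82

Beta-minus decay: mass number changes by +0, atomic number by +1.
A: 82 = 82; Z: 35 + 1 = 36.
Z = 36 is krypton, so the daughter is ⁸²₃₆Kr.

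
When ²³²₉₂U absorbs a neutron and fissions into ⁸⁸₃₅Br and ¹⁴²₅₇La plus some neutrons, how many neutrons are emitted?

3

Conserve mass number: 233 = 88 + 142 + k, so k = 233 − 230 = 3.
Check atomic number: 92 = 35 + 57 + 0 = 92. ✓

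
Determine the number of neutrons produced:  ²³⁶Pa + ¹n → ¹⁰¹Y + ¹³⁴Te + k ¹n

2

Conserve mass number: 237 = 101 + 134 + k, so k = 237 − 235 = 2.
Check atomic number: 91 = 39 + 52 + 0 = 91. ✓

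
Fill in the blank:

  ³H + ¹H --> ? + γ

Conserve mass number: 3 + 1 = A + 0, so A = 4.
Conserve atomic number: 1 + 1 = Z + 0, so Z = 2.
A = 4 and Z = 2 is ⁴He — an alpha particle.

He-4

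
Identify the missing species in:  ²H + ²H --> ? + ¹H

Conserve mass number: 2 + 2 = A + 1, so A = 3.
Conserve atomic number: 1 + 1 = Z + 1, so Z = 1.
A = 3 and Z = 1 is ³H — a triton.

H-3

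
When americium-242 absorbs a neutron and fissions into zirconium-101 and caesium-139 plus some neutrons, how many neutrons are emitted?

3

Conserve mass number: 243 = 101 + 139 + k, so k = 243 − 240 = 3.
Check atomic number: 95 = 40 + 55 + 0 = 95. ✓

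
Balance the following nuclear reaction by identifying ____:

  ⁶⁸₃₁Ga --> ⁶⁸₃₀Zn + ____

Conserve mass number: 68 = 68 + A, so A = 0.
Conserve atomic number: 31 = 30 + Z, so Z = 1.
A = 0 and Z = 1 is ⁰₁e — a positron.

positron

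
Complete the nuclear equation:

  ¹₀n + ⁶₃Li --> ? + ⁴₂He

H-3

Conserve mass number: 1 + 6 = A + 4, so A = 3.
Conserve atomic number: 0 + 3 = Z + 2, so Z = 1.
A = 3 and Z = 1 is ³₁H — a triton.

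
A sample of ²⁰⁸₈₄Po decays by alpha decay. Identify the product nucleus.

Alpha decay: mass number changes by -4, atomic number by -2.
A: 208 − 4 = 204; Z: 84 − 2 = 82.
Z = 82 is lead, so the daughter is ²⁰⁴₈₂Pb.

Pb-204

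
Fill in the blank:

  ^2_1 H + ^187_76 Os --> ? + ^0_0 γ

Ir-189

Conserve mass number: 2 + 187 = A + 0, so A = 189.
Conserve atomic number: 1 + 76 = Z + 0, so Z = 77.
Z = 77 is iridium, so the species is ^189_77 Ir.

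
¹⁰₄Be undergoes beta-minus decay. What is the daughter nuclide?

Beta-minus decay: mass number changes by +0, atomic number by +1.
A: 10 = 10; Z: 4 + 1 = 5.
Z = 5 is boron, so the daughter is ¹⁰₅B.

B-10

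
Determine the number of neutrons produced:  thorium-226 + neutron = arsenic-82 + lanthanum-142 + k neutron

Conserve mass number: 227 = 82 + 142 + k, so k = 227 − 224 = 3.
Check atomic number: 90 = 33 + 57 + 0 = 90. ✓

3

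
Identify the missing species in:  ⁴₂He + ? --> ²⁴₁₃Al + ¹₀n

Na-21

Conserve mass number: 4 + A = 24 + 1, so A = 21.
Conserve atomic number: 2 + Z = 13 + 0, so Z = 11.
Z = 11 is sodium, so the species is ²¹₁₁Na.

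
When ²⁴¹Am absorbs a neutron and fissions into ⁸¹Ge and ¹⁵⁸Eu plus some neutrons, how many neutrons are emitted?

3

Conserve mass number: 242 = 81 + 158 + k, so k = 242 − 239 = 3.
Check atomic number: 95 = 32 + 63 + 0 = 95. ✓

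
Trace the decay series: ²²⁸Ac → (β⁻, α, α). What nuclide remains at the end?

Rn-220

Start: (A, Z) = (228, 89).
After β⁻: (228, 90).
After α: (224, 88).
After α: (220, 86).
Z = 86 is radon.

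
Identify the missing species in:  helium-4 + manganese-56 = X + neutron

Conserve mass number: 4 + 56 = A + 1, so A = 59.
Conserve atomic number: 2 + 25 = Z + 0, so Z = 27.
Z = 27 is cobalt, so the species is cobalt-59.

Co-59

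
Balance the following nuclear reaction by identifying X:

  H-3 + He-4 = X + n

Li-6

Conserve mass number: 3 + 4 = A + 1, so A = 6.
Conserve atomic number: 1 + 2 = Z + 0, so Z = 3.
Z = 3 is lithium, so the species is Li-6.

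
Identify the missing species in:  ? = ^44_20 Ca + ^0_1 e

Sc-44

Conserve mass number: A = 44 + 0, so A = 44.
Conserve atomic number: Z = 20 + 1, so Z = 21.
Z = 21 is scandium, so the species is ^44_21 Sc.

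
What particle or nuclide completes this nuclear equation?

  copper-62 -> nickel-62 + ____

Conserve mass number: 62 = 62 + A, so A = 0.
Conserve atomic number: 29 = 28 + Z, so Z = 1.
A = 0 and Z = 1 is e⁺ — a positron.

positron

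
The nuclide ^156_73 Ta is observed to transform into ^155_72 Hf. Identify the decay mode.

proton emission

ΔA = 155 − 156 = -1; ΔZ = 72 − 73 = -1.
A drops by 1 and Z drops by 1 — a proton was emitted.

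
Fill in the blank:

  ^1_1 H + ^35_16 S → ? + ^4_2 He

P-32

Conserve mass number: 1 + 35 = A + 4, so A = 32.
Conserve atomic number: 1 + 16 = Z + 2, so Z = 15.
Z = 15 is phosphorus, so the species is ^32_15 P.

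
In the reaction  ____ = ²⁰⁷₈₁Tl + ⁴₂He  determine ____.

Conserve mass number: A = 207 + 4, so A = 211.
Conserve atomic number: Z = 81 + 2, so Z = 83.
Z = 83 is bismuth, so the species is ²¹¹₈₃Bi.

Bi-211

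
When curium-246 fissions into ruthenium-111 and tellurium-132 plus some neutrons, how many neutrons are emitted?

3

Conserve mass number: 246 = 111 + 132 + k, so k = 246 − 243 = 3.
Check atomic number: 96 = 44 + 52 + 0 = 96. ✓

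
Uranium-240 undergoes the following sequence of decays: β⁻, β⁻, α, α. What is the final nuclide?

Start: (A, Z) = (240, 92).
After β⁻: (240, 93).
After β⁻: (240, 94).
After α: (236, 92).
After α: (232, 90).
Z = 90 is thorium.

Th-232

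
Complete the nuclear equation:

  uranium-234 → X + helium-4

Th-230

Conserve mass number: 234 = A + 4, so A = 230.
Conserve atomic number: 92 = Z + 2, so Z = 90.
Z = 90 is thorium, so the species is thorium-230.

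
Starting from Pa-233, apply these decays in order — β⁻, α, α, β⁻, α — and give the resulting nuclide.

Start: (A, Z) = (233, 91).
After β⁻: (233, 92).
After α: (229, 90).
After α: (225, 88).
After β⁻: (225, 89).
After α: (221, 87).
Z = 87 is francium.

Fr-221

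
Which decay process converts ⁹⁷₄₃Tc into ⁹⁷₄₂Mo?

ΔA = 97 − 97 = 0; ΔZ = 42 − 43 = -1.
A is unchanged and Z drops by 1 — a proton has become a neutron (β⁺ emission or electron capture).

beta-plus decay or electron capture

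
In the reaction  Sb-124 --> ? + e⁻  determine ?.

Te-124

Conserve mass number: 124 = A + 0, so A = 124.
Conserve atomic number: 51 = Z − 1, so Z = 52.
Z = 52 is tellurium, so the species is Te-124.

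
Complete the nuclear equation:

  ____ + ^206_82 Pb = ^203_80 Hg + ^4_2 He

neutron

Conserve mass number: A + 206 = 203 + 4, so A = 1.
Conserve atomic number: Z + 82 = 80 + 2, so Z = 0.
A = 1 and Z = 0 is ^1_0 n — a neutron.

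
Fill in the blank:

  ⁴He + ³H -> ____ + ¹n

Conserve mass number: 4 + 3 = A + 1, so A = 6.
Conserve atomic number: 2 + 1 = Z + 0, so Z = 3.
Z = 3 is lithium, so the species is ⁶Li.

Li-6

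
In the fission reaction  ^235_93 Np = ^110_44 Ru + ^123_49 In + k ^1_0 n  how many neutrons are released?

2

Conserve mass number: 235 = 110 + 123 + k, so k = 235 − 233 = 2.
Check atomic number: 93 = 44 + 49 + 0 = 93. ✓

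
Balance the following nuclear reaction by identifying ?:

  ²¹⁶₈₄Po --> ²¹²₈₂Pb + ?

alpha particle

Conserve mass number: 216 = 212 + A, so A = 4.
Conserve atomic number: 84 = 82 + Z, so Z = 2.
A = 4 and Z = 2 is ⁴₂He — an alpha particle.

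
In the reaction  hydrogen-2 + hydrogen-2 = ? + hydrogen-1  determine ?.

Conserve mass number: 2 + 2 = A + 1, so A = 3.
Conserve atomic number: 1 + 1 = Z + 1, so Z = 1.
A = 3 and Z = 1 is hydrogen-3 — a triton.

H-3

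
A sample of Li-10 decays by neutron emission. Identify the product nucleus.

Neutron emission: mass number changes by -1, atomic number by +0.
A: 10 − 1 = 9; Z: 3 = 3.
Z = 3 is lithium, so the daughter is Li-9.

Li-9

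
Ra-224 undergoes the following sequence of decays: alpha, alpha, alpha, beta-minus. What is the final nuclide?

Bi-212

Start: (A, Z) = (224, 88).
After α: (220, 86).
After α: (216, 84).
After α: (212, 82).
After β⁻: (212, 83).
Z = 83 is bismuth.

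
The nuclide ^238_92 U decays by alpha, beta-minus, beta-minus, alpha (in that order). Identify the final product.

Start: (A, Z) = (238, 92).
After α: (234, 90).
After β⁻: (234, 91).
After β⁻: (234, 92).
After α: (230, 90).
Z = 90 is thorium.

Th-230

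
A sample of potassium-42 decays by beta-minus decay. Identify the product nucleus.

Beta-minus decay: mass number changes by +0, atomic number by +1.
A: 42 = 42; Z: 19 + 1 = 20.
Z = 20 is calcium, so the daughter is calcium-42.

Ca-42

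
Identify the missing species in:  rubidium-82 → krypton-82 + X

positron

Conserve mass number: 82 = 82 + A, so A = 0.
Conserve atomic number: 37 = 36 + Z, so Z = 1.
A = 0 and Z = 1 is e⁺ — a positron.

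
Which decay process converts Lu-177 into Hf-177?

ΔA = 177 − 177 = 0; ΔZ = 72 − 71 = +1.
A is unchanged and Z rises by 1 — a neutron has become a proton (β⁻ decay).

beta-minus decay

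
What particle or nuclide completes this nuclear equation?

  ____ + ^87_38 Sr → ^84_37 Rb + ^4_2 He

proton

Conserve mass number: A + 87 = 84 + 4, so A = 1.
Conserve atomic number: Z + 38 = 37 + 2, so Z = 1.
A = 1 and Z = 1 is ^1_1 H — a proton.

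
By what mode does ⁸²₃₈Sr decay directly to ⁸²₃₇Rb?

beta-plus decay or electron capture

ΔA = 82 − 82 = 0; ΔZ = 37 − 38 = -1.
A is unchanged and Z drops by 1 — a proton has become a neutron (β⁺ emission or electron capture).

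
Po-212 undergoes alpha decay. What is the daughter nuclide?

Pb-208

Alpha decay: mass number changes by -4, atomic number by -2.
A: 212 − 4 = 208; Z: 84 − 2 = 82.
Z = 82 is lead, so the daughter is Pb-208.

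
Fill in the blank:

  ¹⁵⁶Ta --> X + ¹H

Hf-155

Conserve mass number: 156 = A + 1, so A = 155.
Conserve atomic number: 73 = Z + 1, so Z = 72.
Z = 72 is hafnium, so the species is ¹⁵⁵Hf.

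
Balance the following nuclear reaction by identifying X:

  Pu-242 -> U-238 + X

Conserve mass number: 242 = 238 + A, so A = 4.
Conserve atomic number: 94 = 92 + Z, so Z = 2.
A = 4 and Z = 2 is He-4 — an alpha particle.

alpha particle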